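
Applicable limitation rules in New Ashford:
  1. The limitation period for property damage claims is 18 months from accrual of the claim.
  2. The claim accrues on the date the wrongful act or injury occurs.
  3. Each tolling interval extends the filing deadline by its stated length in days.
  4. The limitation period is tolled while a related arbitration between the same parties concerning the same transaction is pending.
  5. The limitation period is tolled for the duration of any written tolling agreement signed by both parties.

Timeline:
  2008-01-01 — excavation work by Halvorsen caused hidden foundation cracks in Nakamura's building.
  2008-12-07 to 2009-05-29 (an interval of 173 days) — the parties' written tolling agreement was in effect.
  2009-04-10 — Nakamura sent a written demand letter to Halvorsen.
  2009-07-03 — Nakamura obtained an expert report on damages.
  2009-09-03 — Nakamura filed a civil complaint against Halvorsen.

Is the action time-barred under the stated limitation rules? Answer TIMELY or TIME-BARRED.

TIMELY

The limitation period began to run on 2008-01-01.
The untolled deadline — 18 months after 2008-01-01 — is 2009-07-01.
Because the written tolling agreement ran from 2008-12-07 to 2009-05-29, the deadline is extended by 173 days to 2009-12-21.
Nothing else in the chronology tolls or restarts the period.
Filing on 2009-09-03 beat the 2009-12-21 deadline — the action is timely.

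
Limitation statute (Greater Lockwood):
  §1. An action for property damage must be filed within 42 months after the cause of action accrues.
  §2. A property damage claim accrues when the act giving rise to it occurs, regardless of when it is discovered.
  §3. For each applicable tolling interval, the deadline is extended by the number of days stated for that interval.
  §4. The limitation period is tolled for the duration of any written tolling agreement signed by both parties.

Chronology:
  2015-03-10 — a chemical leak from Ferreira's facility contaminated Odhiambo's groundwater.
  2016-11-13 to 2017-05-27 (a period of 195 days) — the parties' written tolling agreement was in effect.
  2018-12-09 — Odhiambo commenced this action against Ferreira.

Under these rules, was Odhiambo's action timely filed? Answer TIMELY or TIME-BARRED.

TIMELY

The cause of action accrued on 2015-03-10, the date of the act.
The untolled deadline — 42 months after 2015-03-10 — is 2018-09-10.
The written tolling agreement from 2016-11-13 to 2017-05-27 tolled the period for 195 days, extending the deadline to 2019-03-24.
Filing on 2018-12-09 beat the 2019-03-24 deadline — the action is timely.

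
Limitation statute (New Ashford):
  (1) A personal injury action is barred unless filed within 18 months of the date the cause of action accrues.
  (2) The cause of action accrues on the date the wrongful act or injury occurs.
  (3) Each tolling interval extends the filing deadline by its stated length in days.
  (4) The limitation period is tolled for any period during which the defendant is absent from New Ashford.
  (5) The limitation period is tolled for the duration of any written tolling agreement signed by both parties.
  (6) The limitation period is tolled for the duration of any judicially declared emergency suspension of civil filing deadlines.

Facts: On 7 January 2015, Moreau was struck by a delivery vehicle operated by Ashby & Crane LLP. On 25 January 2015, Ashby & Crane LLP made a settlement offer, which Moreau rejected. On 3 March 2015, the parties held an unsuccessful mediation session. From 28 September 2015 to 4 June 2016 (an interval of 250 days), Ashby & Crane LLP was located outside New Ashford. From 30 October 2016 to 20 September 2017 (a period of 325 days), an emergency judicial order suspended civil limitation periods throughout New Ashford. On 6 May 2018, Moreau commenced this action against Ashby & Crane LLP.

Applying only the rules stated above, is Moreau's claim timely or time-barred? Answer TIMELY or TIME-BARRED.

The cause of action accrued on 7 January 2015, the date of the act.
The untolled deadline — 18 months after 7 January 2015 — is 7 July 2016.
Because the defendant's absence from the jurisdiction ran from 28 September 2015 to 4 June 2016, the deadline is extended by 250 days to 14 March 2017.
The emergency suspension of filing deadlines from 30 October 2016 to 20 September 2017 tolled the period for 325 days, extending the deadline to 2 February 2018.
None of the other events listed affects the running of the period under the stated rules.
Moreau filed on 6 May 2018, after the 2 February 2018 deadline, so the action is time-barred.

TIME-BARRED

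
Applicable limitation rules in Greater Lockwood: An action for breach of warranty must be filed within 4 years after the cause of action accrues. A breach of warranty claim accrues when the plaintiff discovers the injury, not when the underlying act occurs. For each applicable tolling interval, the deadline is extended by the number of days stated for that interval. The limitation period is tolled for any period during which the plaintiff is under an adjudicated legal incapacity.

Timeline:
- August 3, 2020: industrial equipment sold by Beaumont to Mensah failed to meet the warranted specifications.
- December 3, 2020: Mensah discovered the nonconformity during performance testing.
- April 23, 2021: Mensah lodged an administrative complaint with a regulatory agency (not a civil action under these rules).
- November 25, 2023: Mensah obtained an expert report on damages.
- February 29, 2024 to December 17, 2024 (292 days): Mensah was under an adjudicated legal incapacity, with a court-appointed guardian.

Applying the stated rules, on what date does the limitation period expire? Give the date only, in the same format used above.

September 21, 2025

Accrual is tied to discovery, so the period began on December 3, 2020 rather than on August 3, 2020 when the act occurred.
4 years from December 3, 2020 is December 3, 2024.
The period was tolled for 292 days by the plaintiff's legal incapacity (February 29, 2024 to December 17, 2024), pushing the deadline to September 21, 2025.
The other events in the timeline have no effect on the limitation period under the stated rules.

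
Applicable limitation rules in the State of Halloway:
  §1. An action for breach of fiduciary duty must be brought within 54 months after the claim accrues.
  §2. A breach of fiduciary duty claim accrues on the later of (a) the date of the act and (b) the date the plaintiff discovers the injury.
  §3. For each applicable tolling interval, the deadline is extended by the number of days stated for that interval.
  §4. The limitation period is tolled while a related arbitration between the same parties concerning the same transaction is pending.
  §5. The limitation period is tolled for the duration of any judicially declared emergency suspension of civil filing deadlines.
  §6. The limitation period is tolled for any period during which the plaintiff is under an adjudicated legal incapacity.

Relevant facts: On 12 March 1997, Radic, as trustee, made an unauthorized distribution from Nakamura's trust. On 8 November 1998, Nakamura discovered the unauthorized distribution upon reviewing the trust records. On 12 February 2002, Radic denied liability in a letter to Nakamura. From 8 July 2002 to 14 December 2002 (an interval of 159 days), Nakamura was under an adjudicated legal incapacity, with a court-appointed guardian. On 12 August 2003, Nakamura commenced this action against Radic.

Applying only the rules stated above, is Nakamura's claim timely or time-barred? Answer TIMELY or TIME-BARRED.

Because discovery on 8 November 1998 post-dates the 12 March 1997 act, accrual under the later-of rule falls on 8 November 1998.
54 months from 8 November 1998 is 8 May 2003.
The period was tolled for 159 days by the plaintiff's legal incapacity (8 July 2002 to 14 December 2002), pushing the deadline to 14 October 2003.
Nothing else in the chronology tolls or restarts the period.
Nakamura filed on 12 August 2003, before the 14 October 2003 deadline, so the action is timely.

TIMELY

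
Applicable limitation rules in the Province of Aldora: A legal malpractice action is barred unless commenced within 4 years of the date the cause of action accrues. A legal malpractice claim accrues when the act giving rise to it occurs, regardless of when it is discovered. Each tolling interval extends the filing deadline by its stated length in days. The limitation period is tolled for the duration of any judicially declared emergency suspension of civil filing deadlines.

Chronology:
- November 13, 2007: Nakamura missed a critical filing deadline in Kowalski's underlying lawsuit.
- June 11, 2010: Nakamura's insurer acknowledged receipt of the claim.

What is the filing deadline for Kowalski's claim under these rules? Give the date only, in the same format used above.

November 13, 2011

The cause of action accrued on November 13, 2007, the date of the act.
4 years from November 13, 2007 is November 13, 2011.
None of the other events listed affects the running of the period under the stated rules.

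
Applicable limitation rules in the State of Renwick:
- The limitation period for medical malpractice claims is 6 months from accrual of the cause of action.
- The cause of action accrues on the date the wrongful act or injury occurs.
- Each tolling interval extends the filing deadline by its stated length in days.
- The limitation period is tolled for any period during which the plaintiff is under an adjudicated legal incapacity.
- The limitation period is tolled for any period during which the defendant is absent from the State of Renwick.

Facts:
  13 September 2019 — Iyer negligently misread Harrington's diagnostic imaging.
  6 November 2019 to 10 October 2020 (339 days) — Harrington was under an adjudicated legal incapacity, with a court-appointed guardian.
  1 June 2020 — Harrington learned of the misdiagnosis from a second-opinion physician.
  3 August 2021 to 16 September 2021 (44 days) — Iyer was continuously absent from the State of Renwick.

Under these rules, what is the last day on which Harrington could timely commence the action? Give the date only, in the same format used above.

15 February 2021

The claim accrued on 13 September 2019, when the wrongful act occurred; under the stated occurrence rule the 1 June 2020 discovery does not delay accrual.
The untolled deadline — 6 months after 13 September 2019 — is 13 March 2020.
The period was tolled for 339 days by the plaintiff's legal incapacity (6 November 2019 to 10 October 2020), pushing the deadline to 15 February 2021.
The defendant's absence from the jurisdiction starting 3 August 2021 came too late — the period had run on 15 February 2021 — and so does not extend the deadline.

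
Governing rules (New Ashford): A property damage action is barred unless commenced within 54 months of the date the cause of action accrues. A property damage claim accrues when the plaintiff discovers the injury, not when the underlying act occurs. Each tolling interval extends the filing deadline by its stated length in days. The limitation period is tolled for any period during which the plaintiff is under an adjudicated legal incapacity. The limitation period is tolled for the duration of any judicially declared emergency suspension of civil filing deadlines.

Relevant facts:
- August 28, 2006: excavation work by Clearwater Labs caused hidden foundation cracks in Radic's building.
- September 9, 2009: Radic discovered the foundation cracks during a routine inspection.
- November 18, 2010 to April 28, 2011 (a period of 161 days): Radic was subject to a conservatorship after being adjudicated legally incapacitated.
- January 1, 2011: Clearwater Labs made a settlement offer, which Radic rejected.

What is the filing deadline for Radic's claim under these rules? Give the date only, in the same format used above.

Under the discovery rule, the claim accrued on September 9, 2009, when Radic discovered the injury — not on the August 28, 2006 date of the underlying act.
Adding the 54 months base period to September 9, 2009 gives a deadline of March 9, 2014, before any tolling.
Because the plaintiff's legal incapacity ran from November 18, 2010 to April 28, 2011, the deadline is extended by 161 days to August 17, 2014.
The other events in the timeline have no effect on the limitation period under the stated rules.

August 17, 2014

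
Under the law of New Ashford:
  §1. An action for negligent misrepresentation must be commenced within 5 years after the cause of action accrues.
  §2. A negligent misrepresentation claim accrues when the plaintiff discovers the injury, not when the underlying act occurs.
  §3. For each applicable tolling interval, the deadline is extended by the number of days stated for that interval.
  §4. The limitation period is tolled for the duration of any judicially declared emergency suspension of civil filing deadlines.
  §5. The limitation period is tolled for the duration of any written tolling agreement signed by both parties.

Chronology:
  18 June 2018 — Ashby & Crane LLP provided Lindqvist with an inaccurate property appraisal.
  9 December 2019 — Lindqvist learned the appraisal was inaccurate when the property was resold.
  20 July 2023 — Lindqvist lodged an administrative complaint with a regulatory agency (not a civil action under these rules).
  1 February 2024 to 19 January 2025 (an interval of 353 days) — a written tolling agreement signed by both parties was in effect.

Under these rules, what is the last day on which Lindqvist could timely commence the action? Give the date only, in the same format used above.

27 November 2025

Accrual is tied to discovery, so the period began on 9 December 2019 rather than on 18 June 2018 when the act occurred.
Adding the 5 years base period to 9 December 2019 gives a deadline of 9 December 2024, before any tolling.
The period was tolled for 353 days by the written tolling agreement (1 February 2024 to 19 January 2025), pushing the deadline to 27 November 2025.
Nothing else in the chronology tolls or restarts the period.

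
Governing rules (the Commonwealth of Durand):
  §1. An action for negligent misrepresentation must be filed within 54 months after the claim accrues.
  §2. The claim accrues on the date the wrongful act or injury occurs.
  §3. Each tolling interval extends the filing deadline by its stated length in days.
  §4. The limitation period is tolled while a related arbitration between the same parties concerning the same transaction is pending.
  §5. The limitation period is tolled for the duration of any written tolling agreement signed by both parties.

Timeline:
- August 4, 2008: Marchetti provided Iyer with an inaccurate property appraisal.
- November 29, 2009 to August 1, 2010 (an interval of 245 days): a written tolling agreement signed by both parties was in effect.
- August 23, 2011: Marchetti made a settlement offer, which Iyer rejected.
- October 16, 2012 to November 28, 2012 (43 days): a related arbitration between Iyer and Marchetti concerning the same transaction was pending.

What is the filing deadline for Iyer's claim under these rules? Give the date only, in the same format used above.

The claim accrued on August 4, 2008, the date of the act.
Adding the 54 months base period to August 4, 2008 gives a deadline of February 4, 2013, before any tolling.
Because the written tolling agreement ran from November 29, 2009 to August 1, 2010, the deadline is extended by 245 days to October 7, 2013.
The period was tolled for 43 days by the pending related arbitration (October 16, 2012 to November 28, 2012), pushing the deadline to November 19, 2013.
Nothing else in the chronology tolls or restarts the period.

November 19, 2013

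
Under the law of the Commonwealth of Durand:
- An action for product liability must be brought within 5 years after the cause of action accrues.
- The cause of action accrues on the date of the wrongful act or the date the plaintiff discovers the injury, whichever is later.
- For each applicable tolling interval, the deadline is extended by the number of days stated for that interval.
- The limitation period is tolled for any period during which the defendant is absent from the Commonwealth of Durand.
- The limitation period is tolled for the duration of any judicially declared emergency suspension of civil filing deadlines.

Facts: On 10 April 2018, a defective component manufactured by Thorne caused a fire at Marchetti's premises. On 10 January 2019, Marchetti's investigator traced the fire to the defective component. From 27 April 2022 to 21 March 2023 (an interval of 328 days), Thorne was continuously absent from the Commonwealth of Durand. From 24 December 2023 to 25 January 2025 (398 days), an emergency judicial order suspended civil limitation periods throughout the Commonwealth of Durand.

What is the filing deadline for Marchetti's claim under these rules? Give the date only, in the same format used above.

The claim accrued on 10 January 2019 — the later of the 10 April 2018 act and the 10 January 2019 discovery.
5 years from 10 January 2019 is 10 January 2024.
The period was tolled for 328 days by the defendant's absence from the jurisdiction (27 April 2022 to 21 March 2023), pushing the deadline to 3 December 2024.
Because the emergency suspension of filing deadlines ran from 24 December 2023 to 25 January 2025, the deadline is extended by 398 days to 5 January 2026.

5 January 2026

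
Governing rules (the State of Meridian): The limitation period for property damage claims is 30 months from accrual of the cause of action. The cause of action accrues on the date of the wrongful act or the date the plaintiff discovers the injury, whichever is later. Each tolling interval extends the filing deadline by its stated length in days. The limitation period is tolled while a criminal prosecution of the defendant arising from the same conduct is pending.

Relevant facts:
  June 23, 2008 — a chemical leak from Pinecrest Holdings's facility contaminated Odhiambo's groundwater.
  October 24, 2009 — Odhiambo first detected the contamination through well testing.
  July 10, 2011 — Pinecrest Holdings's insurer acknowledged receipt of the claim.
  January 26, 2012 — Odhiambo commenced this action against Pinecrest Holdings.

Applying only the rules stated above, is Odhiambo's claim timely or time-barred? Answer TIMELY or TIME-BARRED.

Taking the later of the act (June 23, 2008) and discovery (October 24, 2009), the claim accrued on October 24, 2009.
The untolled deadline — 30 months after October 24, 2009 — is April 24, 2012.
The other events in the timeline have no effect on the limitation period under the stated rules.
The January 26, 2012 filing precedes the April 24, 2012 deadline; the claim is timely.

TIMELY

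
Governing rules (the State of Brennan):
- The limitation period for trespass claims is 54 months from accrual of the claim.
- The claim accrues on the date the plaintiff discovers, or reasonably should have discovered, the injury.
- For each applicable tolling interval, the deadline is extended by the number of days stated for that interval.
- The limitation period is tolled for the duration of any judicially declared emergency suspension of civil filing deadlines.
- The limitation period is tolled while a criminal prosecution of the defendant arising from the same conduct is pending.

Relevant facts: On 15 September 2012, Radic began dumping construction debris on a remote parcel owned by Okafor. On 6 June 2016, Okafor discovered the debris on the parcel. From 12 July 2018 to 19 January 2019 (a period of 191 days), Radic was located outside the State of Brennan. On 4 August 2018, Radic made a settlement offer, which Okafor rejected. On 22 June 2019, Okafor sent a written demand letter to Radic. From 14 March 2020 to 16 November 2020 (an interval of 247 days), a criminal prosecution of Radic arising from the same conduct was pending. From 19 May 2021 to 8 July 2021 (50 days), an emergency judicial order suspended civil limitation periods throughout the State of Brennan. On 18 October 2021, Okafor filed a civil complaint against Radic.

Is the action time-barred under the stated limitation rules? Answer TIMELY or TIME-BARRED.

TIME-BARRED

Under the discovery rule, the claim accrued on 6 June 2016, when Okafor discovered the injury — not on the 15 September 2012 date of the underlying act.
54 months from 6 June 2016 is 6 December 2020.
The pending criminal prosecution from 14 March 2020 to 16 November 2020 tolled the period for 247 days, extending the deadline to 10 August 2021.
The period was tolled for 50 days by the emergency suspension of filing deadlines (19 May 2021 to 8 July 2021), pushing the deadline to 29 September 2021.
Although the defendant's absence ran from 12 July 2018 to 19 January 2019, the stated rules do not make that a tolling event, so it is disregarded.
The other events in the timeline have no effect on the limitation period under the stated rules.
The 18 October 2021 filing falls after the 29 September 2021 deadline; the claim is time-barred.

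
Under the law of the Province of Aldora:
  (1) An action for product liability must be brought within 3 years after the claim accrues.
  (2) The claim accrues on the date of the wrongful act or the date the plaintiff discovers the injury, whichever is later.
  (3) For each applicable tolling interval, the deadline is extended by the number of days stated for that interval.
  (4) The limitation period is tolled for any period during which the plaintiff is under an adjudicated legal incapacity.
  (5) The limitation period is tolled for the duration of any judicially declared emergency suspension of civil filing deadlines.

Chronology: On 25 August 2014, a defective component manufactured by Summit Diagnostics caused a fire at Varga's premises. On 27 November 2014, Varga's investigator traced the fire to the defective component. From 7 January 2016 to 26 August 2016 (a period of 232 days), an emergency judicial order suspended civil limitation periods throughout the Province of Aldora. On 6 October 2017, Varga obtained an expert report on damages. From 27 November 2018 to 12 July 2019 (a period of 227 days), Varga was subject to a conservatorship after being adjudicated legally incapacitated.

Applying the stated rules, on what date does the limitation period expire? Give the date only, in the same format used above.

17 July 2018

The claim accrued on 27 November 2014 — the later of the 25 August 2014 act and the 27 November 2014 discovery.
Adding the 3 years base period to 27 November 2014 gives a deadline of 27 November 2017, before any tolling.
The emergency suspension of filing deadlines from 7 January 2016 to 26 August 2016 tolled the period for 232 days, extending the deadline to 17 July 2018.
By the time the plaintiff's legal incapacity began on 27 November 2018, the limitation period had already expired on 17 July 2018; that interval cannot revive it.
None of the other events listed affects the running of the period under the stated rules.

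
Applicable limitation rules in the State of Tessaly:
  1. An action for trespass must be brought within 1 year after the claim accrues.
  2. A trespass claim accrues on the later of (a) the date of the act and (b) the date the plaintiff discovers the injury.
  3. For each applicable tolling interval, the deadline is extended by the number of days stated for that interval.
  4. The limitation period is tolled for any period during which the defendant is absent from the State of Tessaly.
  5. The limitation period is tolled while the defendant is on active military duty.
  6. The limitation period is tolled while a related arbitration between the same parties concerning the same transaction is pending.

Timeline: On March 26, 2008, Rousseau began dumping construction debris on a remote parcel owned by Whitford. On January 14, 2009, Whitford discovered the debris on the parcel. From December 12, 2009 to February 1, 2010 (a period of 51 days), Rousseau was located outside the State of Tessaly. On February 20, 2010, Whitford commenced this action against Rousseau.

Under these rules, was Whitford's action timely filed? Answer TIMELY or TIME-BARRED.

TIMELY

The claim accrued on January 14, 2009 — the later of the March 26, 2008 act and the January 14, 2009 discovery.
The untolled deadline — 1 year after January 14, 2009 — is January 14, 2010.
The defendant's absence from the jurisdiction from December 12, 2009 to February 1, 2010 tolled the period for 51 days, extending the deadline to March 6, 2010.
Filing on February 20, 2010 beat the March 6, 2010 deadline — the action is timely.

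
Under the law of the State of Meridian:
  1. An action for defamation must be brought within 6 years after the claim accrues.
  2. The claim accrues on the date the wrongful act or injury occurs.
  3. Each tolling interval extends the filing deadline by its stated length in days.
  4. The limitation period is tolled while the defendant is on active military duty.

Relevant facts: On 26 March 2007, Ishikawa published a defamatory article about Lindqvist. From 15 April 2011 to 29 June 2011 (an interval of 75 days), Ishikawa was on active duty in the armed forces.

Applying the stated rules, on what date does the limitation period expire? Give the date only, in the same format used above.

The claim accrued on 26 March 2007, the date of the act.
6 years from 26 March 2007 is 26 March 2013.
The period was tolled for 75 days by the defendant's active military service (15 April 2011 to 29 June 2011), pushing the deadline to 9 June 2013.

9 June 2013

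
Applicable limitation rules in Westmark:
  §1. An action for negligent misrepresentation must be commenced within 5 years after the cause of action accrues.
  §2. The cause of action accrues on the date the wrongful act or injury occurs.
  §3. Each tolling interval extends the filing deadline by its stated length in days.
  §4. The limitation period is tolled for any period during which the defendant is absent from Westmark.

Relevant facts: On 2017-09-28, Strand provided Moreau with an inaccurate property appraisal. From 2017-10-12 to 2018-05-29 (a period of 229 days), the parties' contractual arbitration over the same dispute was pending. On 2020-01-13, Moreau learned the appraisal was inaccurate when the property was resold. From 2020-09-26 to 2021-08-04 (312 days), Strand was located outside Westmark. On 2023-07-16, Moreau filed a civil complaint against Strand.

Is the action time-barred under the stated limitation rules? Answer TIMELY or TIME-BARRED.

TIMELY

Because the rule ties accrual to occurrence, the claim accrued on 2017-09-28, not on the 2020-01-13 discovery date.
Adding the 5 years base period to 2017-09-28 gives a deadline of 2022-09-28, before any tolling.
The defendant's absence from the jurisdiction from 2020-09-26 to 2021-08-04 tolled the period for 312 days, extending the deadline to 2023-08-06.
No stated provision tolls the period for a pending arbitration, so the interval from 2017-10-12 to 2018-05-29 has no effect on the deadline.
Moreau filed on 2023-07-16, before the 2023-08-06 deadline, so the action is timely.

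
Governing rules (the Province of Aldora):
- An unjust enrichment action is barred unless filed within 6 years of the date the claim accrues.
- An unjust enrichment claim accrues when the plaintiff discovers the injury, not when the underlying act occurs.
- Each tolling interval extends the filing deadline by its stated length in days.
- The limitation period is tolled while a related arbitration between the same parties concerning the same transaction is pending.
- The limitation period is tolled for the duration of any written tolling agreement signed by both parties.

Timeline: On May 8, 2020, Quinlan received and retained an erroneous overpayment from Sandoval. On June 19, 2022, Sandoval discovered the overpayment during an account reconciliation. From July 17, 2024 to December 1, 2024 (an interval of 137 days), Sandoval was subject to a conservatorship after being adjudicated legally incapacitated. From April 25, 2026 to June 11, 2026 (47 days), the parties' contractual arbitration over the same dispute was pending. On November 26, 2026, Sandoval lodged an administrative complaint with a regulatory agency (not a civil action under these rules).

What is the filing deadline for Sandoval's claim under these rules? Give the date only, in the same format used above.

Accrual is tied to discovery, so the period began on June 19, 2022 rather than on May 8, 2020 when the act occurred.
6 years from June 19, 2022 is June 19, 2028.
Because the pending related arbitration ran from April 25, 2026 to June 11, 2026, the deadline is extended by 47 days to August 5, 2028.
Although the plaintiff's incapacity ran from July 17, 2024 to December 1, 2024, the stated rules do not make that a tolling event, so it is disregarded.
Nothing else in the chronology tolls or restarts the period.

August 5, 2028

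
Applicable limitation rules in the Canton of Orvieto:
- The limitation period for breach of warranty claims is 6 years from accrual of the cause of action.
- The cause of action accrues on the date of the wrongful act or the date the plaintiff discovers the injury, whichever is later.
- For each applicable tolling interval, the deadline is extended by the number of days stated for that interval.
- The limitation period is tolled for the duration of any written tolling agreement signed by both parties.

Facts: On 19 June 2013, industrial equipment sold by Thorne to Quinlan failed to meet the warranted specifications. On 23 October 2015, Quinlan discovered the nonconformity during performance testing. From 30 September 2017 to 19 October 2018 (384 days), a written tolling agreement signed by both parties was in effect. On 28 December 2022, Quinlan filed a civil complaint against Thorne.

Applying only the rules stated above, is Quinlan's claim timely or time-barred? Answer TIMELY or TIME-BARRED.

Taking the later of the act (19 June 2013) and discovery (23 October 2015), the claim accrued on 23 October 2015.
Adding the 6 years base period to 23 October 2015 gives a deadline of 23 October 2021, before any tolling.
Because the written tolling agreement ran from 30 September 2017 to 19 October 2018, the deadline is extended by 384 days to 11 November 2022.
Filing on 28 December 2022 missed the 11 November 2022 deadline — the action is time-barred.

TIME-BARRED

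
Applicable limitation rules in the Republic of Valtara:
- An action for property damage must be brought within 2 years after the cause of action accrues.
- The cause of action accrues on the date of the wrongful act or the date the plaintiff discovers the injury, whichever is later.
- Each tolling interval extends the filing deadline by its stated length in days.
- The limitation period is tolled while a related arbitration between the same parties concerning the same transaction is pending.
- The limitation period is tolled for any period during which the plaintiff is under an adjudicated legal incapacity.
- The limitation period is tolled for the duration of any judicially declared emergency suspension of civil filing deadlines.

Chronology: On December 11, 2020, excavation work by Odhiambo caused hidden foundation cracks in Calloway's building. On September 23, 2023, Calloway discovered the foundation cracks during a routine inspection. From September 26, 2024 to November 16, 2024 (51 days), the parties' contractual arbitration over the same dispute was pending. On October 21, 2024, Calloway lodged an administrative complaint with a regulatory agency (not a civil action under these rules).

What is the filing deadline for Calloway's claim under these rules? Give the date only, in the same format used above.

The claim accrued on September 23, 2023 — the later of the December 11, 2020 act and the September 23, 2023 discovery.
The untolled deadline — 2 years after September 23, 2023 — is September 23, 2025.
The pending related arbitration from September 26, 2024 to November 16, 2024 tolled the period for 51 days, extending the deadline to November 13, 2025.
None of the other events listed affects the running of the period under the stated rules.

November 13, 2025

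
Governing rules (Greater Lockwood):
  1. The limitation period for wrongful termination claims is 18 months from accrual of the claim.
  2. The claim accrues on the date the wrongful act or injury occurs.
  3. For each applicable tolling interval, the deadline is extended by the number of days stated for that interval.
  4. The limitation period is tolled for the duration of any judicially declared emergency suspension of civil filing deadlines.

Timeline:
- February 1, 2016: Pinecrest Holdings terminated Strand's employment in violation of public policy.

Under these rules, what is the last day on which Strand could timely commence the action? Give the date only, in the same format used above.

August 1, 2017

The claim accrued on February 1, 2016, the date of the act.
18 months from February 1, 2016 is August 1, 2017.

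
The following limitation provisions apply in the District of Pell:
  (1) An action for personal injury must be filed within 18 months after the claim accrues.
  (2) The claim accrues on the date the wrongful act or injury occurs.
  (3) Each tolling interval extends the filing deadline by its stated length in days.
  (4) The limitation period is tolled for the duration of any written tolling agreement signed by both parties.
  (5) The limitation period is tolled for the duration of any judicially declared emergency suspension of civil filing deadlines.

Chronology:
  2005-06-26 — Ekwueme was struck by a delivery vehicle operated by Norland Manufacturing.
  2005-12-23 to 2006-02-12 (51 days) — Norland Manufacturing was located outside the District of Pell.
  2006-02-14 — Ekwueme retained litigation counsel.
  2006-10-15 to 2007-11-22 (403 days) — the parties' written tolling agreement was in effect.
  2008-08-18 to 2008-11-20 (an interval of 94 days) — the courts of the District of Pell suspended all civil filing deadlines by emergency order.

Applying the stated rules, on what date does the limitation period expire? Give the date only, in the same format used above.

2008-02-02

The claim accrued on 2005-06-26, the date of the act.
Adding the 18 months base period to 2005-06-26 gives a deadline of 2006-12-26, before any tolling.
Because the written tolling agreement ran from 2006-10-15 to 2007-11-22, the deadline is extended by 403 days to 2008-02-02.
By the time the emergency suspension of filing deadlines began on 2008-08-18, the limitation period had already expired on 2008-02-02; that interval cannot revive it.
Although the defendant's absence ran from 2005-12-23 to 2006-02-12, the stated rules do not make that a tolling event, so it is disregarded.
Nothing else in the chronology tolls or restarts the period.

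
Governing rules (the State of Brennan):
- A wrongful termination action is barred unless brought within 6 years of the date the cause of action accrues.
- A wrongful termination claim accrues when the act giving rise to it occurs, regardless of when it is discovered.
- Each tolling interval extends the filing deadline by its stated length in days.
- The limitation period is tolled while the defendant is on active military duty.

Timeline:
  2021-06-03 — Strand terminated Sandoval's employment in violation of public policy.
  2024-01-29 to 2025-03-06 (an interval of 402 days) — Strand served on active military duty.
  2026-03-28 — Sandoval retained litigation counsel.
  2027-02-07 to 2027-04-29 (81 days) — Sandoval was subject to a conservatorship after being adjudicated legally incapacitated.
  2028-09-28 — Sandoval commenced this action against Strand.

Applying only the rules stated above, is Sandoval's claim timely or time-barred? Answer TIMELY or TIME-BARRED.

The limitation period began to run on 2021-06-03.
6 years from 2021-06-03 is 2027-06-03.
Because the defendant's active military service ran from 2024-01-29 to 2025-03-06, the deadline is extended by 402 days to 2028-07-09.
The plaintiff's legal incapacity from 2027-02-07 to 2027-04-29 does not toll the period, because no stated rule makes the plaintiff's incapacity a tolling event.
Nothing else in the chronology tolls or restarts the period.
The 2028-09-28 filing falls after the 2028-07-09 deadline; the claim is time-barred.

TIME-BARRED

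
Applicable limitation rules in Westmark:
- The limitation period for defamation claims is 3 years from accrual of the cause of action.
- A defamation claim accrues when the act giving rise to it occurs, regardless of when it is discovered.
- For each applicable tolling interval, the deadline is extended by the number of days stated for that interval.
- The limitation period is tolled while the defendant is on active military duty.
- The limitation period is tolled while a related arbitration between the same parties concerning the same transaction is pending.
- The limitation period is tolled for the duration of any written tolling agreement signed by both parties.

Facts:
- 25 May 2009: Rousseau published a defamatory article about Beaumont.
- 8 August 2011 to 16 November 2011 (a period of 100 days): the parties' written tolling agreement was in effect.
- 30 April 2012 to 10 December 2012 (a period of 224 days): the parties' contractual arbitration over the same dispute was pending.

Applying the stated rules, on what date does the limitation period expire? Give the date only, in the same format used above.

The limitation period began to run on 25 May 2009.
The untolled deadline — 3 years after 25 May 2009 — is 25 May 2012.
Because the written tolling agreement ran from 8 August 2011 to 16 November 2011, the deadline is extended by 100 days to 2 September 2012.
The period was tolled for 224 days by the pending related arbitration (30 April 2012 to 10 December 2012), pushing the deadline to 14 April 2013.

14 April 2013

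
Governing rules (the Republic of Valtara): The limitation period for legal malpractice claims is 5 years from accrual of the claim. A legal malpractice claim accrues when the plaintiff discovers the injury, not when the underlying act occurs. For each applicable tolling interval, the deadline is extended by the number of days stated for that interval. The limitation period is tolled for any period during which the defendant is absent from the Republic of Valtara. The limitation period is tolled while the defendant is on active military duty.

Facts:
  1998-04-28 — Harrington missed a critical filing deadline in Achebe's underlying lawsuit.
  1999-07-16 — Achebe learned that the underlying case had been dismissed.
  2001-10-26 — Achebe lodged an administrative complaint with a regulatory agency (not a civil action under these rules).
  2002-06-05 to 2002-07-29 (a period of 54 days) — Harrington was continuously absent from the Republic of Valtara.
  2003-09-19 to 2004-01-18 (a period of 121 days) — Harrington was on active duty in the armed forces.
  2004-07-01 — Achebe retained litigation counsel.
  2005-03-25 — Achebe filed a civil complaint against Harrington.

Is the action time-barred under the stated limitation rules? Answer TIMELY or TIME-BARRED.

The claim did not accrue until Achebe discovered the injury on 1999-07-16; the 1998-04-28 act date does not start the clock under the stated rule.
The untolled deadline — 5 years after 1999-07-16 — is 2004-07-16.
The period was tolled for 54 days by the defendant's absence from the jurisdiction (2002-06-05 to 2002-07-29), pushing the deadline to 2004-09-08.
Because the defendant's active military service ran from 2003-09-19 to 2004-01-18, the deadline is extended by 121 days to 2005-01-07.
Nothing else in the chronology tolls or restarts the period.
Filing on 2005-03-25 missed the 2005-01-07 deadline — the action is time-barred.

TIME-BARRED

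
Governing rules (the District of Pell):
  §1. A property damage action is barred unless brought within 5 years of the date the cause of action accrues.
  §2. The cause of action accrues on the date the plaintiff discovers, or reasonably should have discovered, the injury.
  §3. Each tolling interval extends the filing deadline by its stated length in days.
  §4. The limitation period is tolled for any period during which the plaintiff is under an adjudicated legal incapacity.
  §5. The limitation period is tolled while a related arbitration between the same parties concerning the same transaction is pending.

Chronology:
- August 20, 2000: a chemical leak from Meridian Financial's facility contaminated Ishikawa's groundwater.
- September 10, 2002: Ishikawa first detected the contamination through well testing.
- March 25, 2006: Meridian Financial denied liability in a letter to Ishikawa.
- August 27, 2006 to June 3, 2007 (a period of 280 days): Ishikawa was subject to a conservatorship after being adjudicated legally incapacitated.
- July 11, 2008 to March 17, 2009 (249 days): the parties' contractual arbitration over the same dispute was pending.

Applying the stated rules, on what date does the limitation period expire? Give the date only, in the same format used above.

June 16, 2008

Under the discovery rule, the claim accrued on September 10, 2002, when Ishikawa discovered the injury — not on the August 20, 2000 date of the underlying act.
The untolled deadline — 5 years after September 10, 2002 — is September 10, 2007.
The period was tolled for 280 days by the plaintiff's legal incapacity (August 27, 2006 to June 3, 2007), pushing the deadline to June 16, 2008.
The pending related arbitration starting July 11, 2008 came too late — the period had run on June 16, 2008 — and so does not extend the deadline.
Nothing else in the chronology tolls or restarts the period.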